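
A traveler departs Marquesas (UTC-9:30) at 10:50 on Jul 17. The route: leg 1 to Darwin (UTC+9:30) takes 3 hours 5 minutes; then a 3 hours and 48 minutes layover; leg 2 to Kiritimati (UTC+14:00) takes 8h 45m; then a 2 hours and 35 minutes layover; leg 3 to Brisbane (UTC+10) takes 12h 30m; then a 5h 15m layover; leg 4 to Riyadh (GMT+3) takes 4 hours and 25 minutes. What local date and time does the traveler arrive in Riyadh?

Convert departure to UTC: 10:50 + 9:30 = 20:20 UTC on Jul 17.
Add 3 hours and 5 minutes leg 1 → 23:25 UTC.
Add 3 hours and 48 minutes layover in Darwin → 03:13 UTC (Jul 18).
Add 8 hours and 45 minutes leg 2 → 11:58 UTC.
Add 2 hours and 35 minutes layover in Kiritimati → 14:33 UTC.
Add 12 hours 30 minutes leg 3 → 03:03 UTC (Jul 19).
Add 5 hours 15 minutes layover in Brisbane → 08:18 UTC.
Add 4 hours 25 minutes leg 4 → 12:43 UTC.
Riyadh is UTC+3:00, so local arrival = 12:43 + 3:00 = 15:43 on Jul 19.

15:43 on July 19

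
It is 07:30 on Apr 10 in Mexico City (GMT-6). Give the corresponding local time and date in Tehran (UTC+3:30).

17:00 on April 10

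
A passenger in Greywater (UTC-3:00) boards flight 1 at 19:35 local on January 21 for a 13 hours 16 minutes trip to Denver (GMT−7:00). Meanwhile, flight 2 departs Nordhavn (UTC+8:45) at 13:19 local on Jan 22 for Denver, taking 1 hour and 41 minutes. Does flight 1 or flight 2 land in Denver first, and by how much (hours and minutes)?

the second, by 5 hours 36 minutes

Flight 1 in UTC: 19:35 + 3:00 = 22:35 on Jan 21.
+13 hours 16 minutes → arrive 11:51 UTC on Jan 22.
Flight 2 in UTC: 13:19 − 8:45 = 04:34 on Jan 22.
+1 hour 41 minutes → arrive 06:15 UTC on Jan 22.
Flight 2 lands earlier by 5 hours 36 minutes.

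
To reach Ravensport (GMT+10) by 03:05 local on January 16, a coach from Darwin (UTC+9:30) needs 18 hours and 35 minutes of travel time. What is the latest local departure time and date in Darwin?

08:00 on Jan 15

Target arrival in UTC: 03:05 − 10:00 = 17:05 on Jan 15.
Subtract 18 hours 35 minutes → departure 22:30 UTC on Jan 14.
Darwin is UTC+9:30: 22:30 + 9:30 = 08:00 on Jan 15.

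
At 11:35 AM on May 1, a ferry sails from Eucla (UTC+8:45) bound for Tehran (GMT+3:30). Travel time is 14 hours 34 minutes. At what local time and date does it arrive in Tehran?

Convert departure to UTC: 11:35 AM − 8:45 = 2:50 AM UTC on May 1.
Add 14 hours 34 minutes travel time → 5:24 PM UTC.
Tehran is UTC+3:30, so local arrival = 5:24 PM + 3:30 = 8:54 PM on May 1.

8:54 PM on May 1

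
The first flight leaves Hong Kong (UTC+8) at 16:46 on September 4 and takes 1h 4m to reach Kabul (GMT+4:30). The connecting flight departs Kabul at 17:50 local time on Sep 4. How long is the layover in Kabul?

3 hours 30 minutes

Convert departure to UTC: 16:46 − 8:00 = 08:46 UTC on Sep 4.
Add 1 hour 4 minutes flight time → 09:50 UTC.
Kabul is UTC+4:30, so local arrival = 09:50 + 4:30 = 14:20 on Sep 4.
Layover = 17:50 − 14:20 = 3 hours 30 minutes.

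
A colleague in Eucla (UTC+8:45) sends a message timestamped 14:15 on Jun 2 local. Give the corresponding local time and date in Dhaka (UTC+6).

11:30 on June 2

Dhaka is 2:45 behind Eucla.
Shift by the zone difference: 14:15 − 2:45 = 11:30 on Jun 2 in Dhaka.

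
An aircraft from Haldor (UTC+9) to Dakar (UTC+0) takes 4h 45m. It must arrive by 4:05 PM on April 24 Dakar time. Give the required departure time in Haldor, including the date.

8:20 PM on April 24

Target arrival is already UTC: 4:05 PM on Apr 24.
Subtract 4 hours 45 minutes → departure 11:20 AM UTC on Apr 24.
Haldor is UTC+9:00: 11:20 AM + 9:00 = 8:20 PM on Apr 24.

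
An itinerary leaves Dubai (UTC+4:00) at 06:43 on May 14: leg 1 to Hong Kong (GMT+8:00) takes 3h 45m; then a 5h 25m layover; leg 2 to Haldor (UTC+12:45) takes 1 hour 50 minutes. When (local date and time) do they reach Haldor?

Convert departure to UTC: 06:43 − 4:00 = 02:43 UTC on May 14.
Add 3 hours 45 minutes leg 1 → 06:28 UTC.
Add 5 hours and 25 minutes layover in Hong Kong → 11:53 UTC.
Add 1 hour 50 minutes leg 2 → 13:43 UTC.
Haldor is UTC+12:45, so local arrival = 13:43 + 12:45 = 02:28 on May 15.

02:28 on May 15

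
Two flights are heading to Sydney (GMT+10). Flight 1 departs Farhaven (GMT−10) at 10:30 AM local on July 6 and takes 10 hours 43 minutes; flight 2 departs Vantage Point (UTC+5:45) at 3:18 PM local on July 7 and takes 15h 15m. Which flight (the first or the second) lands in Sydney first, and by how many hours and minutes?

Flight 1 in UTC: 10:30 AM + 10:00 = 8:30 PM on Jul 6.
+10 hours 43 minutes → arrive 7:13 AM UTC on Jul 7.
Flight 2 in UTC: 3:18 PM − 5:45 = 9:33 AM on Jul 7.
+15 hours 15 minutes → arrive 12:48 AM UTC on Jul 8.
Flight 1 lands earlier by 17 hours 35 minutes.

the first, by 17 hours 35 minutes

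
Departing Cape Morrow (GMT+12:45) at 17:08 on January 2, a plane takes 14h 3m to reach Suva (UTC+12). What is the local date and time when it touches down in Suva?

Convert departure to UTC: 17:08 − 12:45 = 04:23 UTC on Jan 2.
Add 14 hours 3 minutes travel time → 18:26 UTC.
Suva is UTC+12:00, so local arrival = 18:26 + 12:00 = 06:26 on Jan 3.

06:26 on Jan 3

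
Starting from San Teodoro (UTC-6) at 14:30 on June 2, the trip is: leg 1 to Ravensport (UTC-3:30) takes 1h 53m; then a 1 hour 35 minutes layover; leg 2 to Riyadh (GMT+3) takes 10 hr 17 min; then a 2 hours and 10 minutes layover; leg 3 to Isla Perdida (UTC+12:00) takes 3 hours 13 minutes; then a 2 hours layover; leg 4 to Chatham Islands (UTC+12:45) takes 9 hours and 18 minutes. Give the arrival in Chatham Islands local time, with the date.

Convert departure to UTC: 14:30 + 6:00 = 20:30 UTC on Jun 2.
Add 1 hour 53 minutes leg 1 → 22:23 UTC.
Add 1 hour and 35 minutes layover in Ravensport → 23:58 UTC.
Add 10 hours and 17 minutes leg 2 → 10:15 UTC (Jun 3).
Add 2 hours 10 minutes layover in Riyadh → 12:25 UTC.
Add 3 hours and 13 minutes leg 3 → 15:38 UTC.
Add 2 hours layover in Isla Perdida → 17:38 UTC.
Add 9 hours and 18 minutes leg 4 → 02:56 UTC (Jun 4).
Chatham Islands is UTC+12:45, so local arrival = 02:56 + 12:45 = 15:41 on Jun 4.

15:41 on June 4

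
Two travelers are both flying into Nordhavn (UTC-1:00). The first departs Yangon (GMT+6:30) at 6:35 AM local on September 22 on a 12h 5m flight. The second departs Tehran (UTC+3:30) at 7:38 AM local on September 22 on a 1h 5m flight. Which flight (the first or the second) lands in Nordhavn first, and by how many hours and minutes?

Flight 1 in UTC: 6:35 AM − 6:30 = 12:05 AM on Sep 22.
+12 hours 5 minutes → arrive 12:10 PM UTC on Sep 22.
Flight 2 in UTC: 7:38 AM − 3:30 = 4:08 AM on Sep 22.
+1 hour 5 minutes → arrive 5:13 AM UTC on Sep 22.
Flight 2 lands earlier by 6 hours 57 minutes.

the second, by 6 hours 57 minutes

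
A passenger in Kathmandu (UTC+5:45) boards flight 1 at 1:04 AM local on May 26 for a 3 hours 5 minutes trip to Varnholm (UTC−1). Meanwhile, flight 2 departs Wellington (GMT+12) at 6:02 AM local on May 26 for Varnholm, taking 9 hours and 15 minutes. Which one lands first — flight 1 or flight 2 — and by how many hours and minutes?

the first, by 4 hours 53 minutes

Flight 1 in UTC: 1:04 AM − 5:45 = 7:19 PM on May 25.
+3 hours 5 minutes → arrive 10:24 PM UTC on May 25.
Flight 2 in UTC: 6:02 AM − 12:00 = 6:02 PM on May 25.
+9 hours and 15 minutes → arrive 3:17 AM UTC on May 26.
Flight 1 lands earlier by 4 hours 53 minutes.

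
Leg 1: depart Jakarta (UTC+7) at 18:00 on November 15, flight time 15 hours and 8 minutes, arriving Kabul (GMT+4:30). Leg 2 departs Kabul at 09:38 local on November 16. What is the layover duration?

3 hours

Convert departure to UTC: 18:00 − 7:00 = 11:00 UTC on Nov 15.
Add 15 hours and 8 minutes flight time → 02:08 UTC (Nov 16).
Kabul is UTC+4:30, so local arrival = 02:08 + 4:30 = 06:38 on Nov 16.
Layover = 09:38 − 06:38 = 3 hours.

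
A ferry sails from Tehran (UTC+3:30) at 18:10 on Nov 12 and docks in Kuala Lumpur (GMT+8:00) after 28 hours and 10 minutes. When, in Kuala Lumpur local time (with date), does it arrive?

02:50 on November 14

Convert departure to UTC: 18:10 − 3:30 = 14:40 UTC on Nov 12.
Add 28 hours 10 minutes travel time → 18:50 UTC (Nov 13).
Kuala Lumpur is UTC+8:00, so local arrival = 18:50 + 8:00 = 02:50 on Nov 14.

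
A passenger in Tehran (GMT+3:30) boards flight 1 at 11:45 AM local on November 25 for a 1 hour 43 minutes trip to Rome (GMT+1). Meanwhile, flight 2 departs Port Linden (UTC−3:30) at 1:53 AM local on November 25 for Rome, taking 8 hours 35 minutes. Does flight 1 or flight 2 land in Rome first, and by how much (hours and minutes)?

the first, by 4 hours

Flight 1 in UTC: 11:45 AM − 3:30 = 8:15 AM on Nov 25.
+1 hour and 43 minutes → arrive 9:58 AM UTC on Nov 25.
Flight 2 in UTC: 1:53 AM + 3:30 = 5:23 AM on Nov 25.
+8 hours and 35 minutes → arrive 1:58 PM UTC on Nov 25.
Flight 1 lands earlier by 4 hours.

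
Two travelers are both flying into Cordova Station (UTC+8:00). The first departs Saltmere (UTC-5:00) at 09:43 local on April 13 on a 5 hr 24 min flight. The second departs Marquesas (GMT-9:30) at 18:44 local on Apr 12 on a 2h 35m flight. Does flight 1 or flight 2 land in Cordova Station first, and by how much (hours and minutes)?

Flight 1 in UTC: 09:43 + 5:00 = 14:43 on Apr 13.
+5 hours 24 minutes → arrive 20:07 UTC on Apr 13.
Flight 2 in UTC: 18:44 + 9:30 = 04:14 on Apr 13.
+2 hours and 35 minutes → arrive 06:49 UTC on Apr 13.
Flight 2 lands earlier by 13 hours 18 minutes.

the second, by 13 hours 18 minutes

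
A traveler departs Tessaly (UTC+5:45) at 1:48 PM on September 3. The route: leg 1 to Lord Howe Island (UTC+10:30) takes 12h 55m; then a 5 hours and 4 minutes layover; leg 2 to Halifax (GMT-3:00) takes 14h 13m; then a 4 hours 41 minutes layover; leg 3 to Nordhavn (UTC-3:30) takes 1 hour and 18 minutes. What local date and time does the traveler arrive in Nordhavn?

6:44 PM on September 4

Convert departure to UTC: 1:48 PM − 5:45 = 8:03 AM UTC on Sep 3.
Add 12 hours 55 minutes leg 1 → 8:58 PM UTC.
Add 5 hours and 4 minutes layover in Lord Howe Island → 2:02 AM UTC (Sep 4).
Add 14 hours and 13 minutes leg 2 → 4:15 PM UTC.
Add 4 hours 41 minutes layover in Halifax → 8:56 PM UTC.
Add 1 hour 18 minutes leg 3 → 10:14 PM UTC.
Nordhavn is UTC−3:30, so local arrival = 10:14 PM − 3:30 = 6:44 PM on Sep 4.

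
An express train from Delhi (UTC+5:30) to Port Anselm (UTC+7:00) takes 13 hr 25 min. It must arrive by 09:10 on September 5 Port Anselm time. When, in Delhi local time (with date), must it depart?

18:15 on Sep 4

Target arrival in UTC: 09:10 − 7:00 = 02:10 on Sep 5.
Subtract 13 hours and 25 minutes → departure 12:45 UTC on Sep 4.
Delhi is UTC+5:30: 12:45 + 5:30 = 18:15 on Sep 4.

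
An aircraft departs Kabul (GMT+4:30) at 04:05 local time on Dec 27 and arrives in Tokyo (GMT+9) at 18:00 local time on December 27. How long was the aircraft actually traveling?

9 hours 25 minutes

Departure in UTC: 04:05 − 4:30 = 23:35 on Dec 26.
Arrival in UTC: 18:00 − 9:00 = 09:00 on Dec 27.
Elapsed = 09:00 − 23:35 (+1 day) = 9 hours 25 minutes.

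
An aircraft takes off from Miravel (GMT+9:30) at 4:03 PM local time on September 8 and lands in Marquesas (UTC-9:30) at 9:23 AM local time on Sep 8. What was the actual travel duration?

12 hours 20 minutes

Marquesas is 19:00 behind Miravel.
Clock-face elapsed time (ignoring zones) is −6 hours 40 minutes.
Actual elapsed = −6 hours 40 minutes + 19:00 = 12 hours 20 minutes.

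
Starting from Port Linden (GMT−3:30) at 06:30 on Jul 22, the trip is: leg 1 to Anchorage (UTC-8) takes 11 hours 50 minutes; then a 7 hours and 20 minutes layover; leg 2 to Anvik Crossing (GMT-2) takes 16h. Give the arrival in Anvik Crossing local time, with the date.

19:10 on July 23

Convert departure to UTC: 06:30 + 3:30 = 10:00 UTC on Jul 22.
Add 11 hours and 50 minutes leg 1 → 21:50 UTC.
Add 7 hours 20 minutes layover in Anchorage → 05:10 UTC (Jul 23).
Add 16 hours leg 2 → 21:10 UTC.
Anvik Crossing is UTC−2:00, so local arrival = 21:10 − 2:00 = 19:10 on Jul 23.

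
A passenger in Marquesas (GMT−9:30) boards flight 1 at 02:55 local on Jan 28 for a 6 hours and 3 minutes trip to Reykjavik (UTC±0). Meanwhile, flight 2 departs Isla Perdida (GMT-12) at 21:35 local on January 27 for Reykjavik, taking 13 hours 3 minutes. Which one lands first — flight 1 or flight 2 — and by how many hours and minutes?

the first, by 4 hours 10 minutes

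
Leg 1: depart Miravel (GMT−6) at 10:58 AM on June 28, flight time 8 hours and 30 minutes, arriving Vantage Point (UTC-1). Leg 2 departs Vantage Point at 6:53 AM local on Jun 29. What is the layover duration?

6 hours 25 minutes

Convert departure to UTC: 10:58 AM + 6:00 = 4:58 PM UTC on Jun 28.
Add 8 hours 30 minutes flight time → 1:28 AM UTC (Jun 29).
Vantage Point is UTC−1:00, so local arrival = 1:28 AM − 1:00 = 12:28 AM on Jun 29.
Layover = 6:53 AM − 12:28 AM = 6 hours 25 minutes.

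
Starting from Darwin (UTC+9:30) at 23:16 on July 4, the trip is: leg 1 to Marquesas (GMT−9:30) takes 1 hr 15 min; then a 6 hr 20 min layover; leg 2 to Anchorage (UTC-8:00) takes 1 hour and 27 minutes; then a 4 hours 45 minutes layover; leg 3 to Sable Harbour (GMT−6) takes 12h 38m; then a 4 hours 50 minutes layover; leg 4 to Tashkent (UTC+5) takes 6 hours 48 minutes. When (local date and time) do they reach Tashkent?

Convert departure to UTC: 23:16 − 9:30 = 13:46 UTC on Jul 4.
Add 1 hour and 15 minutes leg 1 → 15:01 UTC.
Add 6 hours and 20 minutes layover in Marquesas → 21:21 UTC.
Add 1 hour 27 minutes leg 2 → 22:48 UTC.
Add 4 hours and 45 minutes layover in Anchorage → 03:33 UTC (Jul 5).
Add 12 hours 38 minutes leg 3 → 16:11 UTC.
Add 4 hours and 50 minutes layover in Sable Harbour → 21:01 UTC.
Add 6 hours 48 minutes leg 4 → 03:49 UTC (Jul 6).
Tashkent is UTC+5:00, so local arrival = 03:49 + 5:00 = 08:49 on Jul 6.

08:49 on Jul 6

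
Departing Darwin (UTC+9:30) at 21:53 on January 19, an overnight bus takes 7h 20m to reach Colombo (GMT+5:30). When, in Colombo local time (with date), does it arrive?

01:13 on Jan 20

Colombo is 4:00 behind Darwin.
After 7 hours 20 minutes it is 05:13 (Jan 20) in Darwin.
Shift by the zone difference: 05:13 − 4:00 = 01:13 on Jan 20 in Colombo.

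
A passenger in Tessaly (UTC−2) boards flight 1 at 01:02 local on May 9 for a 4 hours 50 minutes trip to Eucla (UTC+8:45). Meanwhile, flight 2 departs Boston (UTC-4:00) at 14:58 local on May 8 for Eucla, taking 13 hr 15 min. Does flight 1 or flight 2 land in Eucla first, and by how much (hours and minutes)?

the first, by 21 minutes

Flight 1 in UTC: 01:02 + 2:00 = 03:02 on May 9.
+4 hours 50 minutes → arrive 07:52 UTC on May 9.
Flight 2 in UTC: 14:58 + 4:00 = 18:58 on May 8.
+13 hours and 15 minutes → arrive 08:13 UTC on May 9.
Flight 1 lands earlier by 21 minutes.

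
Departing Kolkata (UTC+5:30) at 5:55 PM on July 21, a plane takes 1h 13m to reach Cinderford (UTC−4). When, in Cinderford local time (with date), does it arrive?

Convert departure to UTC: 5:55 PM − 5:30 = 12:25 PM UTC on Jul 21.
Add 1 hour and 13 minutes travel time → 1:38 PM UTC.
Cinderford is UTC−4:00, so local arrival = 1:38 PM − 4:00 = 9:38 AM on Jul 21.

9:38 AM on Jul 21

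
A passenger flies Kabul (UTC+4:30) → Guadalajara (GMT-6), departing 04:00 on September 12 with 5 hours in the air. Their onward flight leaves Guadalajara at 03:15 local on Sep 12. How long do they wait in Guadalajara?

4 hours 45 minutes

Convert departure to UTC: 04:00 − 4:30 = 23:30 UTC on Sep 11.
Add 5 hours flight time → 04:30 UTC (Sep 12).
Guadalajara is UTC−6:00, so local arrival = 04:30 − 6:00 = 22:30 on Sep 11.
Layover = 03:15 − 22:30 (+1 day) = 4 hours 45 minutes.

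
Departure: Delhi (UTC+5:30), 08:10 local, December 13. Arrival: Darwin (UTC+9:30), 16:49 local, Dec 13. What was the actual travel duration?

Departure in UTC: 08:10 − 5:30 = 02:40 on Dec 13.
Arrival in UTC: 16:49 − 9:30 = 07:19 on Dec 13.
Elapsed = 07:19 − 02:40 = 4 hours 39 minutes.

4 hours 39 minutes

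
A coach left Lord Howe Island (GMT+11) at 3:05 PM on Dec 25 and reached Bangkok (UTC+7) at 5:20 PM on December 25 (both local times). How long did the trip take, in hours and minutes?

Departure in UTC: 3:05 PM − 11:00 = 4:05 AM on Dec 25.
Arrival in UTC: 5:20 PM − 7:00 = 10:20 AM on Dec 25.
Elapsed = 10:20 AM − 4:05 AM = 6 hours 15 minutes.

6 hours 15 minutes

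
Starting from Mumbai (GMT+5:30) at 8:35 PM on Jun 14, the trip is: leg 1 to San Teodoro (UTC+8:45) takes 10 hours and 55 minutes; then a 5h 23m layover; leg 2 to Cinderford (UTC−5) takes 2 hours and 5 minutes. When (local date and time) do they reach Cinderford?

4:28 AM on June 15

Convert departure to UTC: 8:35 PM − 5:30 = 3:05 PM UTC on Jun 14.
Add 10 hours and 55 minutes leg 1 → 2:00 AM UTC (Jun 15).
Add 5 hours and 23 minutes layover in San Teodoro → 7:23 AM UTC.
Add 2 hours 5 minutes leg 2 → 9:28 AM UTC.
Cinderford is UTC−5:00, so local arrival = 9:28 AM − 5:00 = 4:28 AM on Jun 15.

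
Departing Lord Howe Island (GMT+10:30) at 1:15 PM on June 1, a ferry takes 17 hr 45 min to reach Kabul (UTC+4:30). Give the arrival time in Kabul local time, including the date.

1:00 AM on Jun 2

Kabul is 6:00 behind Lord Howe Island.
After 17 hours 45 minutes it is 7:00 AM (Jun 2) in Lord Howe Island.
Shift by the zone difference: 7:00 AM − 6:00 = 1:00 AM on Jun 2 in Kabul.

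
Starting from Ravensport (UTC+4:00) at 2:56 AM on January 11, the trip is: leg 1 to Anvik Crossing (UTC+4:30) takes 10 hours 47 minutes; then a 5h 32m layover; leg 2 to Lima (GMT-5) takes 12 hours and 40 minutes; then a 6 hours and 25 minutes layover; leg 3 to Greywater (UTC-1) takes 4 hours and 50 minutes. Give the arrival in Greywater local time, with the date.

2:10 PM on January 12

Convert departure to UTC: 2:56 AM − 4:00 = 10:56 PM UTC on Jan 10.
Add 10 hours and 47 minutes leg 1 → 9:43 AM UTC (Jan 11).
Add 5 hours and 32 minutes layover in Anvik Crossing → 3:15 PM UTC.
Add 12 hours and 40 minutes leg 2 → 3:55 AM UTC (Jan 12).
Add 6 hours 25 minutes layover in Lima → 10:20 AM UTC.
Add 4 hours 50 minutes leg 3 → 3:10 PM UTC.
Greywater is UTC−1:00, so local arrival = 3:10 PM − 1:00 = 2:10 PM on Jan 12.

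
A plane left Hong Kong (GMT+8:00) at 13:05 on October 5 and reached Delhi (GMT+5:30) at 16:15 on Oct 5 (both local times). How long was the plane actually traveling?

Departure in UTC: 13:05 − 8:00 = 05:05 on Oct 5.
Arrival in UTC: 16:15 − 5:30 = 10:45 on Oct 5.
Elapsed = 10:45 − 05:05 = 5 hours 40 minutes.

5 hours 40 minutes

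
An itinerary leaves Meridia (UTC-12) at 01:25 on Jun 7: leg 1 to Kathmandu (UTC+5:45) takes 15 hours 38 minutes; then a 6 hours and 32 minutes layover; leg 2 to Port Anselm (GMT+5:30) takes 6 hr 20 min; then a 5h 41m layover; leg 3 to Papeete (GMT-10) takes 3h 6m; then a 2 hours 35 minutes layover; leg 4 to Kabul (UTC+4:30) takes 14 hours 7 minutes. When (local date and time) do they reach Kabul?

23:54 on Jun 9

Convert departure to UTC: 01:25 + 12:00 = 13:25 UTC on Jun 7.
Add 15 hours 38 minutes leg 1 → 05:03 UTC (Jun 8).
Add 6 hours 32 minutes layover in Kathmandu → 11:35 UTC.
Add 6 hours and 20 minutes leg 2 → 17:55 UTC.
Add 5 hours and 41 minutes layover in Port Anselm → 23:36 UTC.
Add 3 hours and 6 minutes leg 3 → 02:42 UTC (Jun 9).
Add 2 hours and 35 minutes layover in Papeete → 05:17 UTC.
Add 14 hours and 7 minutes leg 4 → 19:24 UTC.
Kabul is UTC+4:30, so local arrival = 19:24 + 4:30 = 23:54 on Jun 9.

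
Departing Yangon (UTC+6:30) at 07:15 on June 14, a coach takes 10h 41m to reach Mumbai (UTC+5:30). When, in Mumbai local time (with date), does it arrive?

Mumbai is 1:00 behind Yangon.
After 10 hours 41 minutes it is 17:56 in Yangon.
Shift by the zone difference: 17:56 − 1:00 = 16:56 on Jun 14 in Mumbai.

16:56 on June 14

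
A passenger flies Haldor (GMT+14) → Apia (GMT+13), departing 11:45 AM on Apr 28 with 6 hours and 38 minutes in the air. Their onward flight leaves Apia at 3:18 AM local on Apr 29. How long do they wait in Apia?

Convert departure to UTC: 11:45 AM − 14:00 = 9:45 PM UTC on Apr 27.
Add 6 hours 38 minutes flight time → 4:23 AM UTC (Apr 28).
Apia is UTC+13:00, so local arrival = 4:23 AM + 13:00 = 5:23 PM on Apr 28.
Layover = 3:18 AM − 5:23 PM (+1 day) = 9 hours 55 minutes.

9 hours 55 minutes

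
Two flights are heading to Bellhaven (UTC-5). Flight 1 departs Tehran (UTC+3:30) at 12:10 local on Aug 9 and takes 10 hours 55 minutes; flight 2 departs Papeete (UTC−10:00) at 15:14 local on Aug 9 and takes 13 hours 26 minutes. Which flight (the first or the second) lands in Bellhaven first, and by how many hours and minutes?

the first, by 19 hours 5 minutes

Flight 1 in UTC: 12:10 − 3:30 = 08:40 on Aug 9.
+10 hours 55 minutes → arrive 19:35 UTC on Aug 9.
Flight 2 in UTC: 15:14 + 10:00 = 01:14 on Aug 10.
+13 hours 26 minutes → arrive 14:40 UTC on Aug 10.
Flight 1 lands earlier by 19 hours 5 minutes.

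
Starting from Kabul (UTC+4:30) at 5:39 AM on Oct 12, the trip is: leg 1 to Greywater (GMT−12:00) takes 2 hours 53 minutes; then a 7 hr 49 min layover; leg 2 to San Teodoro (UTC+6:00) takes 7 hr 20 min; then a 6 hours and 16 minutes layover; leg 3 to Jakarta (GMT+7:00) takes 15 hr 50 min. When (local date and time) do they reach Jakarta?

12:17 AM on Oct 14

Convert departure to UTC: 5:39 AM − 4:30 = 1:09 AM UTC on Oct 12.
Add 2 hours and 53 minutes leg 1 → 4:02 AM UTC.
Add 7 hours and 49 minutes layover in Greywater → 11:51 AM UTC.
Add 7 hours and 20 minutes leg 2 → 7:11 PM UTC.
Add 6 hours 16 minutes layover in San Teodoro → 1:27 AM UTC (Oct 13).
Add 15 hours 50 minutes leg 3 → 5:17 PM UTC.
Jakarta is UTC+7:00, so local arrival = 5:17 PM + 7:00 = 12:17 AM on Oct 14.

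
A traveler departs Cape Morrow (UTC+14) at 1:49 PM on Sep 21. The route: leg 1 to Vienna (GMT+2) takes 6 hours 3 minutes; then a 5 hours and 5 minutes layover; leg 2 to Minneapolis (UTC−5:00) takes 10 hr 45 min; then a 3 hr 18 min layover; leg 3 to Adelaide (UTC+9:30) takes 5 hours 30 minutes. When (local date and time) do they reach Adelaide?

Convert departure to UTC: 1:49 PM − 14:00 = 11:49 PM UTC on Sep 20.
Add 6 hours and 3 minutes leg 1 → 5:52 AM UTC (Sep 21).
Add 5 hours and 5 minutes layover in Vienna → 10:57 AM UTC.
Add 10 hours and 45 minutes leg 2 → 9:42 PM UTC.
Add 3 hours 18 minutes layover in Minneapolis → 1:00 AM UTC (Sep 22).
Add 5 hours and 30 minutes leg 3 → 6:30 AM UTC.
Adelaide is UTC+9:30, so local arrival = 6:30 AM + 9:30 = 4:00 PM on Sep 22.

4:00 PM on September 22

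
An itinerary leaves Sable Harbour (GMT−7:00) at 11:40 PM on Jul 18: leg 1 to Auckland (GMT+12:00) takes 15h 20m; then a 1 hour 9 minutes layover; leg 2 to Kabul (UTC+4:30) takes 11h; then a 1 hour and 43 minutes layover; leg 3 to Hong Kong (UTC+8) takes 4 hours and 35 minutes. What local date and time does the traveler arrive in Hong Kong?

Convert departure to UTC: 11:40 PM + 7:00 = 6:40 AM UTC on Jul 19.
Add 15 hours and 20 minutes leg 1 → 10:00 PM UTC.
Add 1 hour 9 minutes layover in Auckland → 11:09 PM UTC.
Add 11 hours leg 2 → 10:09 AM UTC (Jul 20).
Add 1 hour 43 minutes layover in Kabul → 11:52 AM UTC.
Add 4 hours 35 minutes leg 3 → 4:27 PM UTC.
Hong Kong is UTC+8:00, so local arrival = 4:27 PM + 8:00 = 12:27 AM on Jul 21.

12:27 AM on Jul 21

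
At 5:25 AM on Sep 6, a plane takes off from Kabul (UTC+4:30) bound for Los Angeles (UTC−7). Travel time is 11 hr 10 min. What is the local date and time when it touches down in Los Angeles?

Convert departure to UTC: 5:25 AM − 4:30 = 12:55 AM UTC on Sep 6.
Add 11 hours 10 minutes travel time → 12:05 PM UTC.
Los Angeles is UTC−7:00, so local arrival = 12:05 PM − 7:00 = 5:05 AM on Sep 6.

5:05 AM on Sep 6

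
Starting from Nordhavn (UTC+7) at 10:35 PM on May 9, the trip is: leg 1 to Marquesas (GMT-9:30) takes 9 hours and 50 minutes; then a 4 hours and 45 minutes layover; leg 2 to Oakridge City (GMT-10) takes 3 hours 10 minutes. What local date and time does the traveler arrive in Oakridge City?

Convert departure to UTC: 10:35 PM − 7:00 = 3:35 PM UTC on May 9.
Add 9 hours and 50 minutes leg 1 → 1:25 AM UTC (May 10).
Add 4 hours 45 minutes layover in Marquesas → 6:10 AM UTC.
Add 3 hours 10 minutes leg 2 → 9:20 AM UTC.
Oakridge City is UTC−10:00, so local arrival = 9:20 AM − 10:00 = 11:20 PM on May 9.

11:20 PM on May 9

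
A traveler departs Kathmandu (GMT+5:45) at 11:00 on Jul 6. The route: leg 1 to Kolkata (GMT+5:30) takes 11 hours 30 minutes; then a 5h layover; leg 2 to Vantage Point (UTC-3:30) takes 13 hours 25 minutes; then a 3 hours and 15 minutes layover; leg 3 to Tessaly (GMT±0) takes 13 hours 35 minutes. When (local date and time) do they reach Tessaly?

04:00 on July 8

Convert departure to UTC: 11:00 − 5:45 = 05:15 UTC on Jul 6.
Add 11 hours and 30 minutes leg 1 → 16:45 UTC.
Add 5 hours layover in Kolkata → 21:45 UTC.
Add 13 hours and 25 minutes leg 2 → 11:10 UTC (Jul 7).
Add 3 hours 15 minutes layover in Vantage Point → 14:25 UTC.
Add 13 hours and 35 minutes leg 3 → 04:00 UTC (Jul 8).
Tessaly is UTC+0, so local arrival is the same: 04:00 on Jul 8.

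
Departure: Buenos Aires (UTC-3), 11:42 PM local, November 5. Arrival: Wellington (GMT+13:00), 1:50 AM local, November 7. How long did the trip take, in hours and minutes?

10 hours 8 minutes

Departure in UTC: 11:42 PM + 3:00 = 2:42 AM on Nov 6.
Arrival in UTC: 1:50 AM − 13:00 = 12:50 PM on Nov 6.
Elapsed = 12:50 PM − 2:42 AM = 10 hours 8 minutes.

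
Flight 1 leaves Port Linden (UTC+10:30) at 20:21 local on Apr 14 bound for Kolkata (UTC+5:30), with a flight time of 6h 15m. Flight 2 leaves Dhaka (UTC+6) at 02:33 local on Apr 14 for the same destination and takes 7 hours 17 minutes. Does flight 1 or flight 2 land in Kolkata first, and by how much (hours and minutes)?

the second, by 12 hours 16 minutes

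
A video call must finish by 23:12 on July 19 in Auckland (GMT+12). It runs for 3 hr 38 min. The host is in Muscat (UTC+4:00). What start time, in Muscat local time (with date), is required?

11:34 on July 19

Target end time in UTC: 23:12 − 12:00 = 11:12 on Jul 19.
Subtract 3 hours and 38 minutes → start 07:34 UTC on Jul 19.
Muscat is UTC+4:00: 07:34 + 4:00 = 11:34 on Jul 19.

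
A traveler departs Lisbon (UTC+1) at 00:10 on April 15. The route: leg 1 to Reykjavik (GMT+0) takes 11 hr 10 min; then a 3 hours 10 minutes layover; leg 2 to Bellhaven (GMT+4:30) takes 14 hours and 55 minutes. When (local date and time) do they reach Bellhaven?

08:55 on April 16

Convert departure to UTC: 00:10 − 1:00 = 23:10 UTC on Apr 14.
Add 11 hours 10 minutes leg 1 → 10:20 UTC (Apr 15).
Add 3 hours 10 minutes layover in Reykjavik → 13:30 UTC.
Add 14 hours and 55 minutes leg 2 → 04:25 UTC (Apr 16).
Bellhaven is UTC+4:30, so local arrival = 04:25 + 4:30 = 08:55 on Apr 16.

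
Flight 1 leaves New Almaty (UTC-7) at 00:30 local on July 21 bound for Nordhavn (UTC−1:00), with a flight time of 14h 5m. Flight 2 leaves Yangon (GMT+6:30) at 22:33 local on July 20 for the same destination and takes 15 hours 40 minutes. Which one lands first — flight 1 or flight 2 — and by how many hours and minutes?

the second, by 13 hours 52 minutes

Flight 1 in UTC: 00:30 + 7:00 = 07:30 on Jul 21.
+14 hours 5 minutes → arrive 21:35 UTC on Jul 21.
Flight 2 in UTC: 22:33 − 6:30 = 16:03 on Jul 20.
+15 hours and 40 minutes → arrive 07:43 UTC on Jul 21.
Flight 2 lands earlier by 13 hours 52 minutes.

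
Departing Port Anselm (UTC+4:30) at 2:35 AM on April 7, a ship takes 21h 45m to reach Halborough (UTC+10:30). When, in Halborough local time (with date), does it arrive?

6:20 AM on April 8

Convert departure to UTC: 2:35 AM − 4:30 = 10:05 PM UTC on Apr 6.
Add 21 hours 45 minutes travel time → 7:50 PM UTC (Apr 7).
Halborough is UTC+10:30, so local arrival = 7:50 PM + 10:30 = 6:20 AM on Apr 8.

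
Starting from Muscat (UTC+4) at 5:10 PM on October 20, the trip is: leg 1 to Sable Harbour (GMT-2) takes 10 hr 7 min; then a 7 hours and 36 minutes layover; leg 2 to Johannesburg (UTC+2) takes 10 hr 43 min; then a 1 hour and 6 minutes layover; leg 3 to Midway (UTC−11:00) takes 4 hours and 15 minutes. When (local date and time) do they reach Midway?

11:57 AM on October 21

Convert departure to UTC: 5:10 PM − 4:00 = 1:10 PM UTC on Oct 20.
Add 10 hours 7 minutes leg 1 → 11:17 PM UTC.
Add 7 hours 36 minutes layover in Sable Harbour → 6:53 AM UTC (Oct 21).
Add 10 hours 43 minutes leg 2 → 5:36 PM UTC.
Add 1 hour and 6 minutes layover in Johannesburg → 6:42 PM UTC.
Add 4 hours and 15 minutes leg 3 → 10:57 PM UTC.
Midway is UTC−11:00, so local arrival = 10:57 PM − 11:00 = 11:57 AM on Oct 21.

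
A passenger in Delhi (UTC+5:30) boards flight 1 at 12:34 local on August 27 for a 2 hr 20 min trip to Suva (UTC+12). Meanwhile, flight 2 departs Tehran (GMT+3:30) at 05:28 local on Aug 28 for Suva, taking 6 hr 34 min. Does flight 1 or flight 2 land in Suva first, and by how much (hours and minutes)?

the first, by 23 hours 8 minutes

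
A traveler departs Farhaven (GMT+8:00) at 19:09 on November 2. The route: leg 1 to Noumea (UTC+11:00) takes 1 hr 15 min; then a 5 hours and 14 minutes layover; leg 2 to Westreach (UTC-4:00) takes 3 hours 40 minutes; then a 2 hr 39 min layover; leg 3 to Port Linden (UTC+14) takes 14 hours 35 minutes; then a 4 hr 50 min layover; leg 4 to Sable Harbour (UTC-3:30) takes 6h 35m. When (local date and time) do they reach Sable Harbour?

22:27 on November 3

Convert departure to UTC: 19:09 − 8:00 = 11:09 UTC on Nov 2.
Add 1 hour and 15 minutes leg 1 → 12:24 UTC.
Add 5 hours and 14 minutes layover in Noumea → 17:38 UTC.
Add 3 hours and 40 minutes leg 2 → 21:18 UTC.
Add 2 hours 39 minutes layover in Westreach → 23:57 UTC.
Add 14 hours 35 minutes leg 3 → 14:32 UTC (Nov 3).
Add 4 hours and 50 minutes layover in Port Linden → 19:22 UTC.
Add 6 hours and 35 minutes leg 4 → 01:57 UTC (Nov 4).
Sable Harbour is UTC−3:30, so local arrival = 01:57 − 3:30 = 22:27 on Nov 3.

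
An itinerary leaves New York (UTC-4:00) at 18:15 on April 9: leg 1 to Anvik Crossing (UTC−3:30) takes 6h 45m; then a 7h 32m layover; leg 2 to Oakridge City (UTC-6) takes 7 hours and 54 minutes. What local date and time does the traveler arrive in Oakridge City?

14:26 on April 10

Convert departure to UTC: 18:15 + 4:00 = 22:15 UTC on Apr 9.
Add 6 hours 45 minutes leg 1 → 05:00 UTC (Apr 10).
Add 7 hours and 32 minutes layover in Anvik Crossing → 12:32 UTC.
Add 7 hours 54 minutes leg 2 → 20:26 UTC.
Oakridge City is UTC−6:00, so local arrival = 20:26 − 6:00 = 14:26 on Apr 10.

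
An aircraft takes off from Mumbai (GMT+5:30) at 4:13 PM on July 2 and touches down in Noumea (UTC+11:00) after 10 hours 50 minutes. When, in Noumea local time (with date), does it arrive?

Convert departure to UTC: 4:13 PM − 5:30 = 10:43 AM UTC on Jul 2.
Add 10 hours 50 minutes travel time → 9:33 PM UTC.
Noumea is UTC+11:00, so local arrival = 9:33 PM + 11:00 = 8:33 AM on Jul 3.

8:33 AM on July 3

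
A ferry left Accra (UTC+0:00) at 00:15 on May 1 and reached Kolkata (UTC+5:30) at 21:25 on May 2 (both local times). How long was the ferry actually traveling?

39 hours 40 minutes

Departure is already UTC: 00:15 on May 1.
Arrival in UTC: 21:25 − 5:30 = 15:55 on May 2.
Elapsed = 15:55 − 00:15 (+1 day) = 39 hours 40 minutes.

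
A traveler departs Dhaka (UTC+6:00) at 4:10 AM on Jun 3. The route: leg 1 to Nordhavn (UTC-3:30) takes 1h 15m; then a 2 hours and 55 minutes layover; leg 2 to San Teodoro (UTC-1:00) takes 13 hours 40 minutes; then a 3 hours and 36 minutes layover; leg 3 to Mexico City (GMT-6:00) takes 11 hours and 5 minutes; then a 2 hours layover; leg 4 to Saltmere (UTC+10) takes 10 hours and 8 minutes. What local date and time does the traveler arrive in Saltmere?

Convert departure to UTC: 4:10 AM − 6:00 = 10:10 PM UTC on Jun 2.
Add 1 hour and 15 minutes leg 1 → 11:25 PM UTC.
Add 2 hours and 55 minutes layover in Nordhavn → 2:20 AM UTC (Jun 3).
Add 13 hours 40 minutes leg 2 → 4:00 PM UTC.
Add 3 hours and 36 minutes layover in San Teodoro → 7:36 PM UTC.
Add 11 hours 5 minutes leg 3 → 6:41 AM UTC (Jun 4).
Add 2 hours layover in Mexico City → 8:41 AM UTC.
Add 10 hours and 8 minutes leg 4 → 6:49 PM UTC.
Saltmere is UTC+10:00, so local arrival = 6:49 PM + 10:00 = 4:49 AM on Jun 5.

4:49 AM on Jun 5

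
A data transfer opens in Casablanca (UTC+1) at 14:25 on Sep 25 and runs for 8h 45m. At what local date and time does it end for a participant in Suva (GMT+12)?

Convert start to UTC: 14:25 − 1:00 = 13:25 UTC on Sep 25.
Add 8 hours 45 minutes duration → 22:10 UTC.
Suva is UTC+12:00, so local end time = 22:10 + 12:00 = 10:10 on Sep 26.

10:10 on September 26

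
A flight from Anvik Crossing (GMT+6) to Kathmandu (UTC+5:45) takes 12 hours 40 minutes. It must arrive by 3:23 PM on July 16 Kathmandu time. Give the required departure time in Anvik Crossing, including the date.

Target arrival in UTC: 3:23 PM − 5:45 = 9:38 AM on Jul 16.
Subtract 12 hours 40 minutes → departure 8:58 PM UTC on Jul 15.
Anvik Crossing is UTC+6:00: 8:58 PM + 6:00 = 2:58 AM on Jul 16.

2:58 AM on Jul 16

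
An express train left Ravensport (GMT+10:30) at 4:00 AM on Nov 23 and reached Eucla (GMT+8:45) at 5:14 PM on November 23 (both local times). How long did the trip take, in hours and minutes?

14 hours 59 minutes

Eucla is 1:45 behind Ravensport.
Clock-face elapsed time (ignoring zones) is 13 hours 14 minutes.
Actual elapsed = 13 hours 14 minutes + 1:45 = 14 hours 59 minutes.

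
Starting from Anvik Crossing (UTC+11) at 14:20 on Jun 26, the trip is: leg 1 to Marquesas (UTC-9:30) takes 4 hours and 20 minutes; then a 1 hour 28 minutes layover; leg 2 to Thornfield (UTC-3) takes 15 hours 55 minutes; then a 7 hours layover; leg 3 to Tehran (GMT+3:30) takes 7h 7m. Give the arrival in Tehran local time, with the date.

18:40 on Jun 27

Convert departure to UTC: 14:20 − 11:00 = 03:20 UTC on Jun 26.
Add 4 hours and 20 minutes leg 1 → 07:40 UTC.
Add 1 hour 28 minutes layover in Marquesas → 09:08 UTC.
Add 15 hours 55 minutes leg 2 → 01:03 UTC (Jun 27).
Add 7 hours layover in Thornfield → 08:03 UTC.
Add 7 hours and 7 minutes leg 3 → 15:10 UTC.
Tehran is UTC+3:30, so local arrival = 15:10 + 3:30 = 18:40 on Jun 27.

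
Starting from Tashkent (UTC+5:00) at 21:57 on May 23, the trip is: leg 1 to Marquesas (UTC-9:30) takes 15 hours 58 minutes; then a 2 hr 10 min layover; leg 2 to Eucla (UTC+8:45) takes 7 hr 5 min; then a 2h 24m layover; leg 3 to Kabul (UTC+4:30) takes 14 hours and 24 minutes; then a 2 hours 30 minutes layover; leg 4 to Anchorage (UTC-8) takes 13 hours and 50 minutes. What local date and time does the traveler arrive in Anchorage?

19:18 on May 25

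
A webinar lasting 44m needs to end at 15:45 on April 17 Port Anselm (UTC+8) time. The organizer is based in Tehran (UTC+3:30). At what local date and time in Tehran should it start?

10:31 on April 17

Target end time in UTC: 15:45 − 8:00 = 07:45 on Apr 17.
Subtract 44 minutes → start 07:01 UTC on Apr 17.
Tehran is UTC+3:30: 07:01 + 3:30 = 10:31 on Apr 17.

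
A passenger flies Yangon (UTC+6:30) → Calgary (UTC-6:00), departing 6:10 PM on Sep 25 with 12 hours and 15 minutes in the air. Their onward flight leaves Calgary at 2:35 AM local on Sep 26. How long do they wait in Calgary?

8 hours 40 minutes

Convert departure to UTC: 6:10 PM − 6:30 = 11:40 AM UTC on Sep 25.
Add 12 hours and 15 minutes flight time → 11:55 PM UTC.
Calgary is UTC−6:00, so local arrival = 11:55 PM − 6:00 = 5:55 PM on Sep 25.
Layover = 2:35 AM − 5:55 PM (+1 day) = 8 hours 40 minutes.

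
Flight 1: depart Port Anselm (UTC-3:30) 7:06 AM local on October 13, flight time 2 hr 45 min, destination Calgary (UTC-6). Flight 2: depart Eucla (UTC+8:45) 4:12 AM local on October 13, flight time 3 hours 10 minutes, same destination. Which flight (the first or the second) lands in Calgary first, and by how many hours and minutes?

Flight 1 in UTC: 7:06 AM + 3:30 = 10:36 AM on Oct 13.
+2 hours 45 minutes → arrive 1:21 PM UTC on Oct 13.
Flight 2 in UTC: 4:12 AM − 8:45 = 7:27 PM on Oct 12.
+3 hours 10 minutes → arrive 10:37 PM UTC on Oct 12.
Flight 2 lands earlier by 14 hours 44 minutes.

the second, by 14 hours 44 minutes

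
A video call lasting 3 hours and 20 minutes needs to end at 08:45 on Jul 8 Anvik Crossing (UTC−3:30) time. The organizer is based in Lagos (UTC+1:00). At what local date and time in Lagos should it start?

Target end time in UTC: 08:45 + 3:30 = 12:15 on Jul 8.
Subtract 3 hours and 20 minutes → start 08:55 UTC on Jul 8.
Lagos is UTC+1:00: 08:55 + 1:00 = 09:55 on Jul 8.

09:55 on July 8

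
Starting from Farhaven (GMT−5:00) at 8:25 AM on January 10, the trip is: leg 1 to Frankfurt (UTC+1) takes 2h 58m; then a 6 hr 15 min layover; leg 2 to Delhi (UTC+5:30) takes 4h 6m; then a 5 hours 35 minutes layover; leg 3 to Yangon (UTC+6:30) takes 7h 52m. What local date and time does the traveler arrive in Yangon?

Convert departure to UTC: 8:25 AM + 5:00 = 1:25 PM UTC on Jan 10.
Add 2 hours and 58 minutes leg 1 → 4:23 PM UTC.
Add 6 hours 15 minutes layover in Frankfurt → 10:38 PM UTC.
Add 4 hours 6 minutes leg 2 → 2:44 AM UTC (Jan 11).
Add 5 hours 35 minutes layover in Delhi → 8:19 AM UTC.
Add 7 hours and 52 minutes leg 3 → 4:11 PM UTC.
Yangon is UTC+6:30, so local arrival = 4:11 PM + 6:30 = 10:41 PM on Jan 11.

10:41 PM on January 11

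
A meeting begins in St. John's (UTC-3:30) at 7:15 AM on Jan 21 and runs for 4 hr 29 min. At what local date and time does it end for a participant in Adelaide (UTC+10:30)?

Convert start to UTC: 7:15 AM + 3:30 = 10:45 AM UTC on Jan 21.
Add 4 hours 29 minutes duration → 3:14 PM UTC.
Adelaide is UTC+10:30, so local end time = 3:14 PM + 10:30 = 1:44 AM on Jan 22.

1:44 AM on January 22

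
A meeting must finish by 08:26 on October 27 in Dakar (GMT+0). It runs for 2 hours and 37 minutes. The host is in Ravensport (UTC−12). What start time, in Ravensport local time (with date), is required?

Target end time is already UTC: 08:26 on Oct 27.
Subtract 2 hours and 37 minutes → start 05:49 UTC on Oct 27.
Ravensport is UTC−12:00: 05:49 − 12:00 = 17:49 on Oct 26.

17:49 on Oct 26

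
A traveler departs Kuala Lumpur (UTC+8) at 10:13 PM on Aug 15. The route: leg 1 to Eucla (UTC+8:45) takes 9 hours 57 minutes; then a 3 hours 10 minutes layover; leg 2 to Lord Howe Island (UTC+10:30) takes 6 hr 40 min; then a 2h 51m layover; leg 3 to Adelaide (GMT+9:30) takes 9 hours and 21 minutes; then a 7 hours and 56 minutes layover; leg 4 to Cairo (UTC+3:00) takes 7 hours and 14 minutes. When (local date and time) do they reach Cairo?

Convert departure to UTC: 10:13 PM − 8:00 = 2:13 PM UTC on Aug 15.
Add 9 hours and 57 minutes leg 1 → 12:10 AM UTC (Aug 16).
Add 3 hours and 10 minutes layover in Eucla → 3:20 AM UTC.
Add 6 hours 40 minutes leg 2 → 10:00 AM UTC.
Add 2 hours 51 minutes layover in Lord Howe Island → 12:51 PM UTC.
Add 9 hours 21 minutes leg 3 → 10:12 PM UTC.
Add 7 hours 56 minutes layover in Adelaide → 6:08 AM UTC (Aug 17).
Add 7 hours 14 minutes leg 4 → 1:22 PM UTC.
Cairo is UTC+3:00, so local arrival = 1:22 PM + 3:00 = 4:22 PM on Aug 17.

4:22 PM on Aug 17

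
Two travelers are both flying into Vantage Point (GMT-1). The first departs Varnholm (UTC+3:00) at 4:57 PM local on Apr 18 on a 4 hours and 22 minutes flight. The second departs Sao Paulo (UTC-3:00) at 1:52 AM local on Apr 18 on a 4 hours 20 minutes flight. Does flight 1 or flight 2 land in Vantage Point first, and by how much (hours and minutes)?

the second, by 9 hours 7 minutes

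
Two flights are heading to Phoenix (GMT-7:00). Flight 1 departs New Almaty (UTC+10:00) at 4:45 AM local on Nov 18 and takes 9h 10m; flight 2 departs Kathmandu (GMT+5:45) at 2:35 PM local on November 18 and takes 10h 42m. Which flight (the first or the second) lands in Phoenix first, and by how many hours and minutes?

Flight 1 in UTC: 4:45 AM − 10:00 = 6:45 PM on Nov 17.
+9 hours 10 minutes → arrive 3:55 AM UTC on Nov 18.
Flight 2 in UTC: 2:35 PM − 5:45 = 8:50 AM on Nov 18.
+10 hours and 42 minutes → arrive 7:32 PM UTC on Nov 18.
Flight 1 lands earlier by 15 hours 37 minutes.

the first, by 15 hours 37 minutes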